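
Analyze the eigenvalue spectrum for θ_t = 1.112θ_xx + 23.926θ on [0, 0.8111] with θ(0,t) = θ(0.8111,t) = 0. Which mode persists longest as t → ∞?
Eigenvalues: λₙ = 1.112n²π²/0.8111² - 23.926.
First three modes:
  n=1: λ₁ = 1.112π²/0.8111² - 23.926 ≈ -7.244
  n=2: λ₂ = 4.448π²/0.8111² - 23.926 ≈ 42.803
  n=3: λ₃ = 10.008π²/0.8111² - 23.926 ≈ 126.215
Since 1.112π²/0.8111² ≈ 16.682 < 23.926, λ₁ < 0.
The n=1 mode grows fastest (−λₙ is largest for n=1) → dominates.
Asymptotic: θ ~ c₁ sin(πx/0.8111) e^{7.244t} (exponential growth at rate −λ₁ ≈ 7.244).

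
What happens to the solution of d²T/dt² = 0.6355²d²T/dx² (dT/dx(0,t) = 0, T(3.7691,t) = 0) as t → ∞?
T oscillates (no decay). Energy is conserved; the solution oscillates indefinitely as standing waves.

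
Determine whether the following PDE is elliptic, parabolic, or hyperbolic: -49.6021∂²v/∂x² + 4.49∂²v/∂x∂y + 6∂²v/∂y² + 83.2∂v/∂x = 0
Coefficients: A = -49.6021, B = 4.49, C = 6. B² - 4AC = 1210.6105, which is positive, so the equation is hyperbolic.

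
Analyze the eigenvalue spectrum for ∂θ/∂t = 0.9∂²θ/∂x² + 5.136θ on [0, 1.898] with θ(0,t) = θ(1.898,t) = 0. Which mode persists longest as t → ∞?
Eigenvalues: λₙ = 0.9n²π²/1.898² - 5.136.
First three modes:
  n=1: λ₁ = 0.9π²/1.898² - 5.136 ≈ -2.67
  n=2: λ₂ = 3.6π²/1.898² - 5.136 ≈ 4.727
  n=3: λ₃ = 8.1π²/1.898² - 5.136 ≈ 17.056
Since 0.9π²/1.898² ≈ 2.466 < 5.136, λ₁ < 0.
The n=1 mode grows fastest (−λₙ is largest for n=1) → dominates.
Asymptotic: θ ~ c₁ sin(πx/1.898) e^{2.67t} (exponential growth at rate −λ₁ ≈ 2.67).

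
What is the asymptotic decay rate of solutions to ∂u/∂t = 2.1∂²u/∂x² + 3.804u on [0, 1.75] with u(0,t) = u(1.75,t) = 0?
Eigenvalues: λₙ = 2.1n²π²/1.75² - 3.804.
First three modes:
  n=1: λ₁ = 2.1π²/1.75² - 3.804 ≈ 2.964
  n=2: λ₂ = 8.4π²/1.75² - 3.804 ≈ 23.267
  n=3: λ₃ = 18.9π²/1.75² - 3.804 ≈ 57.106
Since 2.1π²/1.75² ≈ 6.768 > 3.804, all λₙ > 0.
The n=1 mode decays slowest → dominates as t → ∞.
Asymptotic: u ~ c₁ sin(πx/1.75) e^{-λ₁t} with decay rate λ₁ ≈ 2.964.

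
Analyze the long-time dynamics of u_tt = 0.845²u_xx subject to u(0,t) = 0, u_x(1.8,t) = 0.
Long-time behavior: u oscillates (no decay). Energy is conserved; the solution oscillates indefinitely as standing waves.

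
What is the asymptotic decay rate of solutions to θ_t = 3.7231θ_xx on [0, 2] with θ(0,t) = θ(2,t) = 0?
Eigenvalues: λₙ = 3.7231n²π²/2².
First three modes:
  n=1: λ₁ = 3.7231π²/2² ≈ 9.186
  n=2: λ₂ = 14.8924π²/2² ≈ 36.746 (4× faster decay)
  n=3: λ₃ = 33.5079π²/2² ≈ 82.677 (9× faster decay)
As t → ∞, higher modes decay exponentially faster. The n=1 mode dominates: θ ~ c₁ sin(πx/2) e^{-λ₁t}.
Decay rate: λ₁ = 3.7231π²/2² ≈ 9.186.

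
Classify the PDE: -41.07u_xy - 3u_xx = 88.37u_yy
Rewriting in standard form: -3u_xx - 41.07u_xy - 88.37u_yy = 0. A = -3, B = -41.07, C = -88.37. Discriminant B² - 4AC = 626.3049. Since 626.3049 > 0, hyperbolic.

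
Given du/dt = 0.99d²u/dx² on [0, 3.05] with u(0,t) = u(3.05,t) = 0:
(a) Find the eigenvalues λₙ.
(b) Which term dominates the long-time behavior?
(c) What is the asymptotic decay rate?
Eigenvalues: λₙ = 0.99n²π²/3.05².
First three modes:
  n=1: λ₁ = 0.99π²/3.05² ≈ 1.05
  n=2: λ₂ = 3.96π²/3.05² ≈ 4.201 (4× faster decay)
  n=3: λ₃ = 8.91π²/3.05² ≈ 9.453 (9× faster decay)
As t → ∞, higher modes decay exponentially faster. The n=1 mode dominates: u ~ c₁ sin(πx/3.05) e^{-λ₁t}.
Decay rate: λ₁ = 0.99π²/3.05² ≈ 1.05.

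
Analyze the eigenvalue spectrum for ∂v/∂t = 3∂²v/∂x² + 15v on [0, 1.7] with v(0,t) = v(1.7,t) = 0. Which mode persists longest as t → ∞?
Eigenvalues: λₙ = 3n²π²/1.7² - 15.
First three modes:
  n=1: λ₁ = 3π²/1.7² - 15 ≈ -4.755
  n=2: λ₂ = 12π²/1.7² - 15 ≈ 25.981
  n=3: λ₃ = 27π²/1.7² - 15 ≈ 77.207
Since 3π²/1.7² ≈ 10.245 < 15, λ₁ < 0.
The n=1 mode grows fastest (−λₙ is largest for n=1) → dominates.
Asymptotic: v ~ c₁ sin(πx/1.7) e^{4.755t} (exponential growth at rate −λ₁ ≈ 4.755).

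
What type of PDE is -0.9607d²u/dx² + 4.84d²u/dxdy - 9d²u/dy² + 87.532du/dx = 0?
With A = -0.9607, B = 4.84, C = -9, the discriminant is -11.1596. This is an elliptic PDE.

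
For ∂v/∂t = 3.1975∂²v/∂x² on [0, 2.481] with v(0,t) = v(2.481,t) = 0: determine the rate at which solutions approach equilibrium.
Eigenvalues: λₙ = 3.1975n²π²/2.481².
First three modes:
  n=1: λ₁ = 3.1975π²/2.481² ≈ 5.127
  n=2: λ₂ = 12.79π²/2.481² ≈ 20.508 (4× faster decay)
  n=3: λ₃ = 28.7775π²/2.481² ≈ 46.142 (9× faster decay)
As t → ∞, higher modes decay exponentially faster. The n=1 mode dominates: v ~ c₁ sin(πx/2.481) e^{-λ₁t}.
Decay rate: λ₁ = 3.1975π²/2.481² ≈ 5.127.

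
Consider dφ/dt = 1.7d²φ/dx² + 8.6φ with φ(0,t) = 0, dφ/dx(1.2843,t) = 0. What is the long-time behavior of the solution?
As t → ∞, φ grows unboundedly. Reaction dominates diffusion (r=8.6 > κπ²/(4L²)≈2.54); solution grows exponentially.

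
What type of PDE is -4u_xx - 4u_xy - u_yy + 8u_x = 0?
With A = -4, B = -4, C = -1, the discriminant is 0. This is a parabolic PDE.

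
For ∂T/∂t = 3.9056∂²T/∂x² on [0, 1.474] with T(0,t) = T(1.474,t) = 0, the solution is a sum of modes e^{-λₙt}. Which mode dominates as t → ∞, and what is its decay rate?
Eigenvalues: λₙ = 3.9056n²π²/1.474².
First three modes:
  n=1: λ₁ = 3.9056π²/1.474² ≈ 17.742
  n=2: λ₂ = 15.6224π²/1.474² ≈ 70.966 (4× faster decay)
  n=3: λ₃ = 35.1504π²/1.474² ≈ 159.674 (9× faster decay)
As t → ∞, higher modes decay exponentially faster. The n=1 mode dominates: T ~ c₁ sin(πx/1.474) e^{-λ₁t}.
Decay rate: λ₁ = 3.9056π²/1.474² ≈ 17.742.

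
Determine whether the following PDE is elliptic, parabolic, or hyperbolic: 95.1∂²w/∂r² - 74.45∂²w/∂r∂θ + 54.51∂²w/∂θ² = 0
Coefficients: A = 95.1, B = -74.45, C = 54.51. B² - 4AC = -15192.8015, which is negative, so the equation is elliptic.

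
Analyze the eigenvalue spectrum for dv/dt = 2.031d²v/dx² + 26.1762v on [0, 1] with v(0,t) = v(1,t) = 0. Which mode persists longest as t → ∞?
Eigenvalues: λₙ = 2.031n²π²/1² - 26.1762.
First three modes:
  n=1: λ₁ = 2.031π² - 26.1762 ≈ -6.131
  n=2: λ₂ = 8.124π² - 26.1762 ≈ 54.004
  n=3: λ₃ = 18.279π² - 26.1762 ≈ 154.23
Since 2.031π² ≈ 20.045 < 26.1762, λ₁ < 0.
The n=1 mode grows fastest (−λₙ is largest for n=1) → dominates.
Asymptotic: v ~ c₁ sin(πx/1) e^{6.131t} (exponential growth at rate −λ₁ ≈ 6.131).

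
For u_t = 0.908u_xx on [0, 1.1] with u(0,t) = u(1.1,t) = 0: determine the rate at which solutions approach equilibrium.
Eigenvalues: λₙ = 0.908n²π²/1.1².
First three modes:
  n=1: λ₁ = 0.908π²/1.1² ≈ 7.406
  n=2: λ₂ = 3.632π²/1.1² ≈ 29.625 (4× faster decay)
  n=3: λ₃ = 8.172π²/1.1² ≈ 66.657 (9× faster decay)
As t → ∞, higher modes decay exponentially faster. The n=1 mode dominates: u ~ c₁ sin(πx/1.1) e^{-λ₁t}.
Decay rate: λ₁ = 0.908π²/1.1² ≈ 7.406.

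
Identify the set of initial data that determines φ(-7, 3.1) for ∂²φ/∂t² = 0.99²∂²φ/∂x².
Domain of dependence: [-10.069, -3.931]. Signals travel at speed 0.99, so data within |x - -7| ≤ 0.99·3.1 = 3.069 can reach the point.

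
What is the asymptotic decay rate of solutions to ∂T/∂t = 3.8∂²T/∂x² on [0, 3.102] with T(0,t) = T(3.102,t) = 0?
Eigenvalues: λₙ = 3.8n²π²/3.102².
First three modes:
  n=1: λ₁ = 3.8π²/3.102² ≈ 3.898
  n=2: λ₂ = 15.2π²/3.102² ≈ 15.59 (4× faster decay)
  n=3: λ₃ = 34.2π²/3.102² ≈ 35.079 (9× faster decay)
As t → ∞, higher modes decay exponentially faster. The n=1 mode dominates: T ~ c₁ sin(πx/3.102) e^{-λ₁t}.
Decay rate: λ₁ = 3.8π²/3.102² ≈ 3.898.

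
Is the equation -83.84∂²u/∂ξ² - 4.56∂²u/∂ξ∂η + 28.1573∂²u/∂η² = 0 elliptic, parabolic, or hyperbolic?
Computing B² - 4AC with A = -83.84, B = -4.56, C = 28.1573: discriminant = 9463.625728 (positive). Answer: hyperbolic.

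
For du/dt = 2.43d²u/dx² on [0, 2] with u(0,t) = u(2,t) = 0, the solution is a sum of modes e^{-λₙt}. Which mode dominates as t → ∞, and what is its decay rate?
Eigenvalues: λₙ = 2.43n²π²/2².
First three modes:
  n=1: λ₁ = 2.43π²/2² ≈ 5.996
  n=2: λ₂ = 9.72π²/2² ≈ 23.983 (4× faster decay)
  n=3: λ₃ = 21.87π²/2² ≈ 53.962 (9× faster decay)
As t → ∞, higher modes decay exponentially faster. The n=1 mode dominates: u ~ c₁ sin(πx/2) e^{-λ₁t}.
Decay rate: λ₁ = 2.43π²/2² ≈ 5.996.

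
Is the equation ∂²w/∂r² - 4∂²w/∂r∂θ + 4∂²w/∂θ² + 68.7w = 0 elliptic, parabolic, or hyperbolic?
Computing B² - 4AC with A = 1, B = -4, C = 4: discriminant = 0 (zero). Answer: parabolic.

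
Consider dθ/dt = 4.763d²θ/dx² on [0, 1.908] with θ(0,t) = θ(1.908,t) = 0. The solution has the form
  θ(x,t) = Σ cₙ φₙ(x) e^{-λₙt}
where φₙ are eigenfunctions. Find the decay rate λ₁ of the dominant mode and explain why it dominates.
Eigenvalues: λₙ = 4.763n²π²/1.908².
First three modes:
  n=1: λ₁ = 4.763π²/1.908² ≈ 12.913
  n=2: λ₂ = 19.052π²/1.908² ≈ 51.652 (4× faster decay)
  n=3: λ₃ = 42.867π²/1.908² ≈ 116.216 (9× faster decay)
As t → ∞, higher modes decay exponentially faster. The n=1 mode dominates: θ ~ c₁ sin(πx/1.908) e^{-λ₁t}.
Decay rate: λ₁ = 4.763π²/1.908² ≈ 12.913.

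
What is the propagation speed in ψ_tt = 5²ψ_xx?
Speed = 5. Information travels along characteristics x = x₀ ± 5t.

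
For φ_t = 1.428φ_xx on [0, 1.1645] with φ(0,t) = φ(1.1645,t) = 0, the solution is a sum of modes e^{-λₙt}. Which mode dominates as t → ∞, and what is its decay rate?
Eigenvalues: λₙ = 1.428n²π²/1.1645².
First three modes:
  n=1: λ₁ = 1.428π²/1.1645² ≈ 10.393
  n=2: λ₂ = 5.712π²/1.1645² ≈ 41.573 (4× faster decay)
  n=3: λ₃ = 12.852π²/1.1645² ≈ 93.539 (9× faster decay)
As t → ∞, higher modes decay exponentially faster. The n=1 mode dominates: φ ~ c₁ sin(πx/1.1645) e^{-λ₁t}.
Decay rate: λ₁ = 1.428π²/1.1645² ≈ 10.393.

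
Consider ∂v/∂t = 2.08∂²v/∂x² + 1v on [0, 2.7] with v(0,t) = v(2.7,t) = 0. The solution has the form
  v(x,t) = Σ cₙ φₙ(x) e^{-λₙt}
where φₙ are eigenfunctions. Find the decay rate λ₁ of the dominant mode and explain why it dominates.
Eigenvalues: λₙ = 2.08n²π²/2.7² - 1.
First three modes:
  n=1: λ₁ = 2.08π²/2.7² - 1 ≈ 1.816
  n=2: λ₂ = 8.32π²/2.7² - 1 ≈ 10.264
  n=3: λ₃ = 18.72π²/2.7² - 1 ≈ 24.344
Since 2.08π²/2.7² ≈ 2.816 > 1, all λₙ > 0.
The n=1 mode decays slowest → dominates as t → ∞.
Asymptotic: v ~ c₁ sin(πx/2.7) e^{-λ₁t} with decay rate λ₁ ≈ 1.816.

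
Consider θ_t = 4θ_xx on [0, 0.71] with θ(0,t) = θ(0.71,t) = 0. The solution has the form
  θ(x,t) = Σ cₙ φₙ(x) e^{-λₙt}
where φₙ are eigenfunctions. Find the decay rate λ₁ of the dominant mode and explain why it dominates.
Eigenvalues: λₙ = 4n²π²/0.71².
First three modes:
  n=1: λ₁ = 4π²/0.71² ≈ 78.315
  n=2: λ₂ = 16π²/0.71² ≈ 313.259 (4× faster decay)
  n=3: λ₃ = 36π²/0.71² ≈ 704.832 (9× faster decay)
As t → ∞, higher modes decay exponentially faster. The n=1 mode dominates: θ ~ c₁ sin(πx/0.71) e^{-λ₁t}.
Decay rate: λ₁ = 4π²/0.71² ≈ 78.315.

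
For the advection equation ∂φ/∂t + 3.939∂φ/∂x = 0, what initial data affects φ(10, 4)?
A single point: x = -5.756. The characteristic through (10, 4) is x - 3.939t = const, so x = 10 - 3.939·4 = -5.756.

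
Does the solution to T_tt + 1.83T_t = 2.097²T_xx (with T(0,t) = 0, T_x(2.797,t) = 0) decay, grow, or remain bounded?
T → 0. Damping (γ=1.83) dissipates energy; oscillations decay exponentially.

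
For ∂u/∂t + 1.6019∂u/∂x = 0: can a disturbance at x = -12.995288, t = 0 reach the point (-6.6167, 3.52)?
No. Only data at x = -12.255388 affects (-6.6167, 3.52). Advection has one-way propagation along characteristics.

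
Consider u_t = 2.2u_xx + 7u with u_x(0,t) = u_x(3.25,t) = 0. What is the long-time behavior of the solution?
As t → ∞, u grows unboundedly. With Neumann BCs the constant mode has diffusion eigenvalue 0, so any r > 0 makes it grow like e^(7t); solution grows exponentially.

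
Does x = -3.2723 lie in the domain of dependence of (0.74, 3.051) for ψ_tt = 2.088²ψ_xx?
Yes. The domain of dependence is [-5.630488, 7.110488], and -3.2723 ∈ [-5.630488, 7.110488].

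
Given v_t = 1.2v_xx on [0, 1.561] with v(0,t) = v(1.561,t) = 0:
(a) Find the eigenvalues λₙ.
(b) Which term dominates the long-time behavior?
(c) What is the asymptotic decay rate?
Eigenvalues: λₙ = 1.2n²π²/1.561².
First three modes:
  n=1: λ₁ = 1.2π²/1.561² ≈ 4.86
  n=2: λ₂ = 4.8π²/1.561² ≈ 19.442 (4× faster decay)
  n=3: λ₃ = 10.8π²/1.561² ≈ 43.744 (9× faster decay)
As t → ∞, higher modes decay exponentially faster. The n=1 mode dominates: v ~ c₁ sin(πx/1.561) e^{-λ₁t}.
Decay rate: λ₁ = 1.2π²/1.561² ≈ 4.86.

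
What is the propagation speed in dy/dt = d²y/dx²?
Infinite. The heat equation is parabolic, not hyperbolic, so disturbances propagate instantly.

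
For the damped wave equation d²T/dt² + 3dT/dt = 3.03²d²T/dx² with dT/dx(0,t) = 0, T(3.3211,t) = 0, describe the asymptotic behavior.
T → 0. Damping (γ=3) dissipates energy; oscillations decay exponentially.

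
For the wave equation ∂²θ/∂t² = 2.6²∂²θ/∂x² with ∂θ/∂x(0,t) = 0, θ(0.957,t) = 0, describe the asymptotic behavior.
θ oscillates (no decay). Energy is conserved; the solution oscillates indefinitely as standing waves.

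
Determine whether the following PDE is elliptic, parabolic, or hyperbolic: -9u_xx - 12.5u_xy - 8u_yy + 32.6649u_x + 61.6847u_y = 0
Coefficients: A = -9, B = -12.5, C = -8. B² - 4AC = -131.75, which is negative, so the equation is elliptic.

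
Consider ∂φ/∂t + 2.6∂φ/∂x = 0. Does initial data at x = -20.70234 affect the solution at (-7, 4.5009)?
No. Only data at x = -18.70234 affects (-7, 4.5009). Advection has one-way propagation along characteristics.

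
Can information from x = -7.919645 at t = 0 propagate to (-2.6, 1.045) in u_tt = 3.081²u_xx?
No. The domain of dependence is [-5.819645, 0.619645], and -7.919645 is outside this interval.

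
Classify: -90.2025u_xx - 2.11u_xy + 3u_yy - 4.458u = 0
Hyperbolic (discriminant = 1086.8821).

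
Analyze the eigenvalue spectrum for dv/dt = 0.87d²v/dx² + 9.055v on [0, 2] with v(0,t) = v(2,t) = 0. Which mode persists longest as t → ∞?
Eigenvalues: λₙ = 0.87n²π²/2² - 9.055.
First three modes:
  n=1: λ₁ = 0.87π²/2² - 9.055 ≈ -6.908
  n=2: λ₂ = 3.48π²/2² - 9.055 ≈ -0.468
  n=3: λ₃ = 7.83π²/2² - 9.055 ≈ 10.265
Since 0.87π²/2² ≈ 2.147 < 9.055, λ₁ < 0.
The n=1 mode grows fastest (−λₙ is largest for n=1) → dominates.
Asymptotic: v ~ c₁ sin(πx/2) e^{6.908t} (exponential growth at rate −λ₁ ≈ 6.908).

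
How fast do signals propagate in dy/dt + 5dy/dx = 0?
Speed = 5. Information travels along x - 5t = const (rightward).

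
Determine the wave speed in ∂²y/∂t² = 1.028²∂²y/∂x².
Speed = 1.028. Information travels along characteristics x = x₀ ± 1.028t.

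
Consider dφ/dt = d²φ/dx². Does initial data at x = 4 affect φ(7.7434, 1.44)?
Yes, for any finite x. The heat equation has infinite propagation speed, so all initial data affects all points at any t > 0.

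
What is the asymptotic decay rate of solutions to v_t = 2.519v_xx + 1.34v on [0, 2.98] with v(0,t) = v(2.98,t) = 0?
Eigenvalues: λₙ = 2.519n²π²/2.98² - 1.34.
First three modes:
  n=1: λ₁ = 2.519π²/2.98² - 1.34 ≈ 1.46
  n=2: λ₂ = 10.076π²/2.98² - 1.34 ≈ 9.858
  n=3: λ₃ = 22.671π²/2.98² - 1.34 ≈ 23.856
Since 2.519π²/2.98² ≈ 2.8 > 1.34, all λₙ > 0.
The n=1 mode decays slowest → dominates as t → ∞.
Asymptotic: v ~ c₁ sin(πx/2.98) e^{-λ₁t} with decay rate λ₁ ≈ 1.46.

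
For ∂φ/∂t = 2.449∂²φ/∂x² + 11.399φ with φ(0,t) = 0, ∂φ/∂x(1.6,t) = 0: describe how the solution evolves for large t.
φ grows unboundedly. Reaction dominates diffusion (r=11.399 > κπ²/(4L²)≈2.36); solution grows exponentially.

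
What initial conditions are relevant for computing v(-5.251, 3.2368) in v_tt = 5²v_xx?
Domain of dependence: [-21.435, 10.933]. Signals travel at speed 5, so data within |x - -5.251| ≤ 5·3.2368 = 16.184 can reach the point.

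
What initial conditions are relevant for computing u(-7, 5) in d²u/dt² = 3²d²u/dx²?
Domain of dependence: [-22, 8]. Signals travel at speed 3, so data within |x - -7| ≤ 3·5 = 15 can reach the point.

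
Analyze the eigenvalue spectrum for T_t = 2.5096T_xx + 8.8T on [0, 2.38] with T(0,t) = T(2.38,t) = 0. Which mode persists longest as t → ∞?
Eigenvalues: λₙ = 2.5096n²π²/2.38² - 8.8.
First three modes:
  n=1: λ₁ = 2.5096π²/2.38² - 8.8 ≈ -4.427
  n=2: λ₂ = 10.0384π²/2.38² - 8.8 ≈ 8.691
  n=3: λ₃ = 22.5864π²/2.38² - 8.8 ≈ 30.554
Since 2.5096π²/2.38² ≈ 4.373 < 8.8, λ₁ < 0.
The n=1 mode grows fastest (−λₙ is largest for n=1) → dominates.
Asymptotic: T ~ c₁ sin(πx/2.38) e^{4.427t} (exponential growth at rate −λ₁ ≈ 4.427).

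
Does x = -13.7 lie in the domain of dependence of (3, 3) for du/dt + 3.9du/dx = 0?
No. Only data at x = -8.7 affects (3, 3). Advection has one-way propagation along characteristics.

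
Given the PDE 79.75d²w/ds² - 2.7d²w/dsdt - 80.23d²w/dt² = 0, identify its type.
The second-order coefficients are A = 79.75, B = -2.7, C = -80.23. Since B² - 4AC = 25600.66 > 0, this is a hyperbolic PDE.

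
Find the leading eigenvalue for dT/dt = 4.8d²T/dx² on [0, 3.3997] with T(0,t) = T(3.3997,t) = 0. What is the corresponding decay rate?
Eigenvalues: λₙ = 4.8n²π²/3.3997².
First three modes:
  n=1: λ₁ = 4.8π²/3.3997² ≈ 4.099
  n=2: λ₂ = 19.2π²/3.3997² ≈ 16.395 (4× faster decay)
  n=3: λ₃ = 43.2π²/3.3997² ≈ 36.889 (9× faster decay)
As t → ∞, higher modes decay exponentially faster. The n=1 mode dominates: T ~ c₁ sin(πx/3.3997) e^{-λ₁t}.
Decay rate: λ₁ = 4.8π²/3.3997² ≈ 4.099.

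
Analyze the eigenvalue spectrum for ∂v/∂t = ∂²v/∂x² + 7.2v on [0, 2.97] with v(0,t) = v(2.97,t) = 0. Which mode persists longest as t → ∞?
Eigenvalues: λₙ = n²π²/2.97² - 7.2.
First three modes:
  n=1: λ₁ = π²/2.97² - 7.2 ≈ -6.081
  n=2: λ₂ = 4π²/2.97² - 7.2 ≈ -2.724
  n=3: λ₃ = 9π²/2.97² - 7.2 ≈ 2.87
Since π²/2.97² ≈ 1.119 < 7.2, λ₁ < 0.
The n=1 mode grows fastest (−λₙ is largest for n=1) → dominates.
Asymptotic: v ~ c₁ sin(πx/2.97) e^{6.081t} (exponential growth at rate −λ₁ ≈ 6.081).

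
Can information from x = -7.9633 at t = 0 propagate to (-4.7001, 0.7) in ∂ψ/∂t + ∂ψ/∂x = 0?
No. Only data at x = -5.4001 affects (-4.7001, 0.7). Advection has one-way propagation along characteristics.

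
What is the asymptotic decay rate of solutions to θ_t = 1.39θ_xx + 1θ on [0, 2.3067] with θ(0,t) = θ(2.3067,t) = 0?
Eigenvalues: λₙ = 1.39n²π²/2.3067² - 1.
First three modes:
  n=1: λ₁ = 1.39π²/2.3067² - 1 ≈ 1.578
  n=2: λ₂ = 5.56π²/2.3067² - 1 ≈ 9.313
  n=3: λ₃ = 12.51π²/2.3067² - 1 ≈ 22.205
Since 1.39π²/2.3067² ≈ 2.578 > 1, all λₙ > 0.
The n=1 mode decays slowest → dominates as t → ∞.
Asymptotic: θ ~ c₁ sin(πx/2.3067) e^{-λ₁t} with decay rate λ₁ ≈ 1.578.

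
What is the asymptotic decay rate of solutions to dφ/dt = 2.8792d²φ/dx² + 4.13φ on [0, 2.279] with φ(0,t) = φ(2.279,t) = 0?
Eigenvalues: λₙ = 2.8792n²π²/2.279² - 4.13.
First three modes:
  n=1: λ₁ = 2.8792π²/2.279² - 4.13 ≈ 1.341
  n=2: λ₂ = 11.5168π²/2.279² - 4.13 ≈ 17.755
  n=3: λ₃ = 25.9128π²/2.279² - 4.13 ≈ 45.111
Since 2.8792π²/2.279² ≈ 5.471 > 4.13, all λₙ > 0.
The n=1 mode decays slowest → dominates as t → ∞.
Asymptotic: φ ~ c₁ sin(πx/2.279) e^{-λ₁t} with decay rate λ₁ ≈ 1.341.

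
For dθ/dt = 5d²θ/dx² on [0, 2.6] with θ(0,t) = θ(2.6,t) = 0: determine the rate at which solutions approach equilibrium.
Eigenvalues: λₙ = 5n²π²/2.6².
First three modes:
  n=1: λ₁ = 5π²/2.6² ≈ 7.3
  n=2: λ₂ = 20π²/2.6² ≈ 29.2 (4× faster decay)
  n=3: λ₃ = 45π²/2.6² ≈ 65.7 (9× faster decay)
As t → ∞, higher modes decay exponentially faster. The n=1 mode dominates: θ ~ c₁ sin(πx/2.6) e^{-λ₁t}.
Decay rate: λ₁ = 5π²/2.6² ≈ 7.3.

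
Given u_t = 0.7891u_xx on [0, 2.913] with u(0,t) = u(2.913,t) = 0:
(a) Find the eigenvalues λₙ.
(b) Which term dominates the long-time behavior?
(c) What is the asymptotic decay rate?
Eigenvalues: λₙ = 0.7891n²π²/2.913².
First three modes:
  n=1: λ₁ = 0.7891π²/2.913² ≈ 0.918
  n=2: λ₂ = 3.1564π²/2.913² ≈ 3.671 (4× faster decay)
  n=3: λ₃ = 7.1019π²/2.913² ≈ 8.26 (9× faster decay)
As t → ∞, higher modes decay exponentially faster. The n=1 mode dominates: u ~ c₁ sin(πx/2.913) e^{-λ₁t}.
Decay rate: λ₁ = 0.7891π²/2.913² ≈ 0.918.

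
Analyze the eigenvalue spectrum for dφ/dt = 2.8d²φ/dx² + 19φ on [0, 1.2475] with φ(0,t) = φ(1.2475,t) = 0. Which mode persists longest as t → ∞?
Eigenvalues: λₙ = 2.8n²π²/1.2475² - 19.
First three modes:
  n=1: λ₁ = 2.8π²/1.2475² - 19 ≈ -1.243
  n=2: λ₂ = 11.2π²/1.2475² - 19 ≈ 52.029
  n=3: λ₃ = 25.2π²/1.2475² - 19 ≈ 140.816
Since 2.8π²/1.2475² ≈ 17.757 < 19, λ₁ < 0.
The n=1 mode grows fastest (−λₙ is largest for n=1) → dominates.
Asymptotic: φ ~ c₁ sin(πx/1.2475) e^{1.243t} (exponential growth at rate −λ₁ ≈ 1.243).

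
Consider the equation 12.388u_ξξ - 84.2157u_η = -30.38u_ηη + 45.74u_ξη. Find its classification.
Rewriting in standard form: 12.388u_ξξ - 45.74u_ξη + 30.38u_ηη - 84.2157u_η = 0. Hyperbolic. (A = 12.388, B = -45.74, C = 30.38 gives B² - 4AC = 586.75784.)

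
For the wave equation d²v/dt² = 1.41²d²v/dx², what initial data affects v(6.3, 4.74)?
Domain of dependence: [-0.3834, 12.9834]. Signals travel at speed 1.41, so data within |x - 6.3| ≤ 1.41·4.74 = 6.6834 can reach the point.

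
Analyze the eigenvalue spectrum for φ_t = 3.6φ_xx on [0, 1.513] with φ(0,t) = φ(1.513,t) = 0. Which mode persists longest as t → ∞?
Eigenvalues: λₙ = 3.6n²π²/1.513².
First three modes:
  n=1: λ₁ = 3.6π²/1.513² ≈ 15.521
  n=2: λ₂ = 14.4π²/1.513² ≈ 62.085 (4× faster decay)
  n=3: λ₃ = 32.4π²/1.513² ≈ 139.691 (9× faster decay)
As t → ∞, higher modes decay exponentially faster. The n=1 mode dominates: φ ~ c₁ sin(πx/1.513) e^{-λ₁t}.
Decay rate: λ₁ = 3.6π²/1.513² ≈ 15.521.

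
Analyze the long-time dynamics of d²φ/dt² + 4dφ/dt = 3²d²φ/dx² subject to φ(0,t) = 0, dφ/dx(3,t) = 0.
Long-time behavior: φ → 0. Damping (γ=4) dissipates energy; oscillations decay exponentially.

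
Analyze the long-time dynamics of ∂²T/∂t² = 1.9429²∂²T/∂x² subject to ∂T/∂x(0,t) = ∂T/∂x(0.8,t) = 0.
Long-time behavior: T oscillates about a mean that drifts linearly in t (generically unbounded; no decay). There is no damping, so the nonconstant modes persist as standing waves (energy conserved, no decay). But with Neumann conditions at both ends the constant mode has eigenvalue 0: the spatial mean M(t) of T satisfies M'' = 0, so M(t) = M(0) + M'(0)·t. Unless the initial velocity has zero mean (∫T_t(x,0)dx = 0), the solution grows linearly in t (unbounded, though not exponentially); if it does have zero mean, the solution stays bounded and simply oscillates.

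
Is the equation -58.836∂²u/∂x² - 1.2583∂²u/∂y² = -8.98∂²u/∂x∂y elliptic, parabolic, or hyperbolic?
Rewriting in standard form: -58.836∂²u/∂x² + 8.98∂²u/∂x∂y - 1.2583∂²u/∂y² = 0. Computing B² - 4AC with A = -58.836, B = 8.98, C = -1.2583: discriminant = -215.4929552 (negative). Answer: elliptic.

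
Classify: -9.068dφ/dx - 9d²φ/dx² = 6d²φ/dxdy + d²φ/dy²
Rewriting in standard form: -9d²φ/dx² - 6d²φ/dxdy - d²φ/dy² - 9.068dφ/dx = 0. Parabolic (discriminant = 0).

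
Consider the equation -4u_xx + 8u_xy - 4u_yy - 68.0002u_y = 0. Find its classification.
Parabolic. (A = -4, B = 8, C = -4 gives B² - 4AC = 0.)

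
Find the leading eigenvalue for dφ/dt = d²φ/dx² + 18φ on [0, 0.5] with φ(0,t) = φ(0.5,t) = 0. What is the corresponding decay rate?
Eigenvalues: λₙ = n²π²/0.5² - 18.
First three modes:
  n=1: λ₁ = π²/0.5² - 18 ≈ 21.478
  n=2: λ₂ = 4π²/0.5² - 18 ≈ 139.914
  n=3: λ₃ = 9π²/0.5² - 18 ≈ 337.306
Since π²/0.5² ≈ 39.478 > 18, all λₙ > 0.
The n=1 mode decays slowest → dominates as t → ∞.
Asymptotic: φ ~ c₁ sin(πx/0.5) e^{-λ₁t} with decay rate λ₁ ≈ 21.478.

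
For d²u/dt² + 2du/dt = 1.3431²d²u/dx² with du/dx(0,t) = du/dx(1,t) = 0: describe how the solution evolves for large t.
u → constant (steady state). Damping (γ=2) dissipates the nonconstant modes; with Neumann BCs the spatial average obeys M''+γM'=0 and tends to a finite limit.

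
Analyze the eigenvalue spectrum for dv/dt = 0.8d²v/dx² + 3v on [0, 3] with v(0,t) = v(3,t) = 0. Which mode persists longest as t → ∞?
Eigenvalues: λₙ = 0.8n²π²/3² - 3.
First three modes:
  n=1: λ₁ = 0.8π²/3² - 3 ≈ -2.123
  n=2: λ₂ = 3.2π²/3² - 3 ≈ 0.509
  n=3: λ₃ = 7.2π²/3² - 3 ≈ 4.896
Since 0.8π²/3² ≈ 0.877 < 3, λ₁ < 0.
The n=1 mode grows fastest (−λₙ is largest for n=1) → dominates.
Asymptotic: v ~ c₁ sin(πx/3) e^{2.123t} (exponential growth at rate −λ₁ ≈ 2.123).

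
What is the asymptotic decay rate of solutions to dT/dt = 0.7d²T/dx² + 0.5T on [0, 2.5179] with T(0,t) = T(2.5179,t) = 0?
Eigenvalues: λₙ = 0.7n²π²/2.5179² - 0.5.
First three modes:
  n=1: λ₁ = 0.7π²/2.5179² - 0.5 ≈ 0.59
  n=2: λ₂ = 2.8π²/2.5179² - 0.5 ≈ 3.859
  n=3: λ₃ = 6.3π²/2.5179² - 0.5 ≈ 9.308
Since 0.7π²/2.5179² ≈ 1.09 > 0.5, all λₙ > 0.
The n=1 mode decays slowest → dominates as t → ∞.
Asymptotic: T ~ c₁ sin(πx/2.5179) e^{-λ₁t} with decay rate λ₁ ≈ 0.59.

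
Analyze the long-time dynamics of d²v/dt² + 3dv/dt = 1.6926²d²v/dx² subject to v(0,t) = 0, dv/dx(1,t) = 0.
Long-time behavior: v → 0. Damping (γ=3) dissipates energy; oscillations decay exponentially.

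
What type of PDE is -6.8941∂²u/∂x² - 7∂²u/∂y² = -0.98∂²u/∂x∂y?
Rewriting in standard form: -6.8941∂²u/∂x² + 0.98∂²u/∂x∂y - 7∂²u/∂y² = 0. With A = -6.8941, B = 0.98, C = -7, the discriminant is -192.0744. This is an elliptic PDE.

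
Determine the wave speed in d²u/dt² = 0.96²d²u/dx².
Speed = 0.96. Information travels along characteristics x = x₀ ± 0.96t.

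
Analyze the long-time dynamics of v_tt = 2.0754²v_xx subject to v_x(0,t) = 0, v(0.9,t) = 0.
Long-time behavior: v oscillates (no decay). Energy is conserved; the solution oscillates indefinitely as standing waves.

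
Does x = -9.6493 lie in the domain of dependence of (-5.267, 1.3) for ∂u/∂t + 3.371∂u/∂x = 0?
Yes. The characteristic through (-5.267, 1.3) passes through x = -9.6493.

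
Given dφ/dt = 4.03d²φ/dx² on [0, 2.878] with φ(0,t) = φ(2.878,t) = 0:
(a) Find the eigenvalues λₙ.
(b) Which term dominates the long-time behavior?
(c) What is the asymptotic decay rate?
Eigenvalues: λₙ = 4.03n²π²/2.878².
First three modes:
  n=1: λ₁ = 4.03π²/2.878² ≈ 4.802
  n=2: λ₂ = 16.12π²/2.878² ≈ 19.208 (4× faster decay)
  n=3: λ₃ = 36.27π²/2.878² ≈ 43.218 (9× faster decay)
As t → ∞, higher modes decay exponentially faster. The n=1 mode dominates: φ ~ c₁ sin(πx/2.878) e^{-λ₁t}.
Decay rate: λ₁ = 4.03π²/2.878² ≈ 4.802.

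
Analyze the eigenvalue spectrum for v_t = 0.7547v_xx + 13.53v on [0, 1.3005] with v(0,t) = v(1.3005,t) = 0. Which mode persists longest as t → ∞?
Eigenvalues: λₙ = 0.7547n²π²/1.3005² - 13.53.
First three modes:
  n=1: λ₁ = 0.7547π²/1.3005² - 13.53 ≈ -9.126
  n=2: λ₂ = 3.0188π²/1.3005² - 13.53 ≈ 4.086
  n=3: λ₃ = 6.7923π²/1.3005² - 13.53 ≈ 26.107
Since 0.7547π²/1.3005² ≈ 4.404 < 13.53, λ₁ < 0.
The n=1 mode grows fastest (−λₙ is largest for n=1) → dominates.
Asymptotic: v ~ c₁ sin(πx/1.3005) e^{9.126t} (exponential growth at rate −λ₁ ≈ 9.126).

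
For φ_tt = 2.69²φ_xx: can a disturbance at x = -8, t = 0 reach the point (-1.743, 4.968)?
Yes. The domain of dependence is [-15.10692, 11.62092], and -8 ∈ [-15.10692, 11.62092].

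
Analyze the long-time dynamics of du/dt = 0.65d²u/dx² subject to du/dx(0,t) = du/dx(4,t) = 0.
Long-time behavior: u → constant (steady state). Heat is conserved (no flux at boundaries); solution approaches the spatial average.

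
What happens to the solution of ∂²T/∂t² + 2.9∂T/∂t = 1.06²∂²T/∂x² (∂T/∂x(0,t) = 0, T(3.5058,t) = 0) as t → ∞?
T → 0. Damping (γ=2.9) dissipates energy; oscillations decay exponentially.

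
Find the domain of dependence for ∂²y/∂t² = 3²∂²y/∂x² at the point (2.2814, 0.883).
Domain of dependence: [-0.3676, 4.9304]. Signals travel at speed 3, so data within |x - 2.2814| ≤ 3·0.883 = 2.649 can reach the point.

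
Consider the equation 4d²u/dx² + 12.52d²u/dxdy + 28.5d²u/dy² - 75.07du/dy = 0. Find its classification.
Elliptic. (A = 4, B = 12.52, C = 28.5 gives B² - 4AC = -299.2496.)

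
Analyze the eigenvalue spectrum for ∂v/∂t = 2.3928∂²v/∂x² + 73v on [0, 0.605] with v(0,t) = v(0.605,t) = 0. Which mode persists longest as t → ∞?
Eigenvalues: λₙ = 2.3928n²π²/0.605² - 73.
First three modes:
  n=1: λ₁ = 2.3928π²/0.605² - 73 ≈ -8.48
  n=2: λ₂ = 9.5712π²/0.605² - 73 ≈ 185.081
  n=3: λ₃ = 21.5352π²/0.605² - 73 ≈ 507.681
Since 2.3928π²/0.605² ≈ 64.52 < 73, λ₁ < 0.
The n=1 mode grows fastest (−λₙ is largest for n=1) → dominates.
Asymptotic: v ~ c₁ sin(πx/0.605) e^{8.48t} (exponential growth at rate −λ₁ ≈ 8.48).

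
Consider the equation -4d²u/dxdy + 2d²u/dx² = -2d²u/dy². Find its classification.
Rewriting in standard form: 2d²u/dx² - 4d²u/dxdy + 2d²u/dy² = 0. Parabolic. (A = 2, B = -4, C = 2 gives B² - 4AC = 0.)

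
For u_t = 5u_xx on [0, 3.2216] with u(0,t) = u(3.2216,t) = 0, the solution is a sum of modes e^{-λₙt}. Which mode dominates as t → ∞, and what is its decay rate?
Eigenvalues: λₙ = 5n²π²/3.2216².
First three modes:
  n=1: λ₁ = 5π²/3.2216² ≈ 4.755
  n=2: λ₂ = 20π²/3.2216² ≈ 19.019 (4× faster decay)
  n=3: λ₃ = 45π²/3.2216² ≈ 42.793 (9× faster decay)
As t → ∞, higher modes decay exponentially faster. The n=1 mode dominates: u ~ c₁ sin(πx/3.2216) e^{-λ₁t}.
Decay rate: λ₁ = 5π²/3.2216² ≈ 4.755.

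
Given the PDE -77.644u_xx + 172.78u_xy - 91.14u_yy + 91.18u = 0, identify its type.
The second-order coefficients are A = -77.644, B = 172.78, C = -91.14. Since B² - 4AC = 1547.03176 > 0, this is a hyperbolic PDE.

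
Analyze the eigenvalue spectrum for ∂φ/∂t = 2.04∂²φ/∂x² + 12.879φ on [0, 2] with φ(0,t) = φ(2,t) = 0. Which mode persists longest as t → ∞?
Eigenvalues: λₙ = 2.04n²π²/2² - 12.879.
First three modes:
  n=1: λ₁ = 2.04π²/2² - 12.879 ≈ -7.846
  n=2: λ₂ = 8.16π²/2² - 12.879 ≈ 7.255
  n=3: λ₃ = 18.36π²/2² - 12.879 ≈ 32.422
Since 2.04π²/2² ≈ 5.033 < 12.879, λ₁ < 0.
The n=1 mode grows fastest (−λₙ is largest for n=1) → dominates.
Asymptotic: φ ~ c₁ sin(πx/2) e^{7.846t} (exponential growth at rate −λ₁ ≈ 7.846).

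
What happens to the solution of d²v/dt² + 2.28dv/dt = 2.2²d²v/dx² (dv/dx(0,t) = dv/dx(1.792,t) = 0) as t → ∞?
v → constant (steady state). Damping (γ=2.28) dissipates the nonconstant modes; with Neumann BCs the spatial average obeys M''+γM'=0 and tends to a finite limit.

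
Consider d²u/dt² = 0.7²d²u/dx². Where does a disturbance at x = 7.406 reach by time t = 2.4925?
Domain of influence: [5.66125, 9.15075]. Data at x = 7.406 spreads outward at speed 0.7.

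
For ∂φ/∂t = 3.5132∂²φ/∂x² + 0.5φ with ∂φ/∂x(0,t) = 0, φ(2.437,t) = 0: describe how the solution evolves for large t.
φ → 0. Diffusion dominates reaction (r=0.5 < κπ²/(4L²)≈1.46); solution decays.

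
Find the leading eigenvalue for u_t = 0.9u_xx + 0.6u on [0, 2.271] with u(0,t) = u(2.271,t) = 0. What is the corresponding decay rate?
Eigenvalues: λₙ = 0.9n²π²/2.271² - 0.6.
First three modes:
  n=1: λ₁ = 0.9π²/2.271² - 0.6 ≈ 1.122
  n=2: λ₂ = 3.6π²/2.271² - 0.6 ≈ 6.289
  n=3: λ₃ = 8.1π²/2.271² - 0.6 ≈ 14.901
Since 0.9π²/2.271² ≈ 1.722 > 0.6, all λₙ > 0.
The n=1 mode decays slowest → dominates as t → ∞.
Asymptotic: u ~ c₁ sin(πx/2.271) e^{-λ₁t} with decay rate λ₁ ≈ 1.122.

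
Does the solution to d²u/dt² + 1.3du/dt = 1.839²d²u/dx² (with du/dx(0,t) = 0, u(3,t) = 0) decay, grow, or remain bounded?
u → 0. Damping (γ=1.3) dissipates energy; oscillations decay exponentially.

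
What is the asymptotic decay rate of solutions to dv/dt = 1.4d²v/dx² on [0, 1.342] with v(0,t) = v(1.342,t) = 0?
Eigenvalues: λₙ = 1.4n²π²/1.342².
First three modes:
  n=1: λ₁ = 1.4π²/1.342² ≈ 7.672
  n=2: λ₂ = 5.6π²/1.342² ≈ 30.689 (4× faster decay)
  n=3: λ₃ = 12.6π²/1.342² ≈ 69.05 (9× faster decay)
As t → ∞, higher modes decay exponentially faster. The n=1 mode dominates: v ~ c₁ sin(πx/1.342) e^{-λ₁t}.
Decay rate: λ₁ = 1.4π²/1.342² ≈ 7.672.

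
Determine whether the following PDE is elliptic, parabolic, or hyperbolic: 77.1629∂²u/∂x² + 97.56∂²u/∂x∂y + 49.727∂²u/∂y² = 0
Coefficients: A = 77.1629, B = 97.56, C = 49.727. B² - 4AC = -5830.3645132, which is negative, so the equation is elliptic.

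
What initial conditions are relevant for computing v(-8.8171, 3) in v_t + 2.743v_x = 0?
A single point: x = -17.0461. The characteristic through (-8.8171, 3) is x - 2.743t = const, so x = -8.8171 - 2.743·3 = -17.0461.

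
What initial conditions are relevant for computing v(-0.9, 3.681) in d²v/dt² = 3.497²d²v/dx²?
Domain of dependence: [-13.772457, 11.972457]. Signals travel at speed 3.497, so data within |x - -0.9| ≤ 3.497·3.681 = 12.872457 can reach the point.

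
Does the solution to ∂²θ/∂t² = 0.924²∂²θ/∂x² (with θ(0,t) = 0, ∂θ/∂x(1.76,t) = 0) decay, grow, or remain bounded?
θ oscillates (no decay). Energy is conserved; the solution oscillates indefinitely as standing waves.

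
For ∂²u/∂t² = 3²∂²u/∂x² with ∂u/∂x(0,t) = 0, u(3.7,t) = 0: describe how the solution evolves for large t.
u oscillates (no decay). Energy is conserved; the solution oscillates indefinitely as standing waves.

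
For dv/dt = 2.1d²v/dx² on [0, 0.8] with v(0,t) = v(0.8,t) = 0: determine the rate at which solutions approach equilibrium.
Eigenvalues: λₙ = 2.1n²π²/0.8².
First three modes:
  n=1: λ₁ = 2.1π²/0.8² ≈ 32.385
  n=2: λ₂ = 8.4π²/0.8² ≈ 129.539 (4× faster decay)
  n=3: λ₃ = 18.9π²/0.8² ≈ 291.462 (9× faster decay)
As t → ∞, higher modes decay exponentially faster. The n=1 mode dominates: v ~ c₁ sin(πx/0.8) e^{-λ₁t}.
Decay rate: λ₁ = 2.1π²/0.8² ≈ 32.385.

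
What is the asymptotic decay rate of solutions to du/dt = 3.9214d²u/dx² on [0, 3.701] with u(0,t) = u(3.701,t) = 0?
Eigenvalues: λₙ = 3.9214n²π²/3.701².
First three modes:
  n=1: λ₁ = 3.9214π²/3.701² ≈ 2.826
  n=2: λ₂ = 15.6856π²/3.701² ≈ 11.302 (4× faster decay)
  n=3: λ₃ = 35.2926π²/3.701² ≈ 25.43 (9× faster decay)
As t → ∞, higher modes decay exponentially faster. The n=1 mode dominates: u ~ c₁ sin(πx/3.701) e^{-λ₁t}.
Decay rate: λ₁ = 3.9214π²/3.701² ≈ 2.826.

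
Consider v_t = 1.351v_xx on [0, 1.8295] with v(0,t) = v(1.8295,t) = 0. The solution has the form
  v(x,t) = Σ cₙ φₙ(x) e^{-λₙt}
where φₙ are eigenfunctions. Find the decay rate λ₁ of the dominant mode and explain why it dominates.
Eigenvalues: λₙ = 1.351n²π²/1.8295².
First three modes:
  n=1: λ₁ = 1.351π²/1.8295² ≈ 3.984
  n=2: λ₂ = 5.404π²/1.8295² ≈ 15.935 (4× faster decay)
  n=3: λ₃ = 12.159π²/1.8295² ≈ 35.854 (9× faster decay)
As t → ∞, higher modes decay exponentially faster. The n=1 mode dominates: v ~ c₁ sin(πx/1.8295) e^{-λ₁t}.
Decay rate: λ₁ = 1.351π²/1.8295² ≈ 3.984.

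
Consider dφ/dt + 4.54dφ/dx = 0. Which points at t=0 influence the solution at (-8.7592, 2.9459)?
A single point: x = -22.133586. The characteristic through (-8.7592, 2.9459) is x - 4.54t = const, so x = -8.7592 - 4.54·2.9459 = -22.133586.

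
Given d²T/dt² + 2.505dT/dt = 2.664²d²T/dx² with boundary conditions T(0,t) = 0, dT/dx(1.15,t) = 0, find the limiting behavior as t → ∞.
T → 0. Damping (γ=2.505) dissipates energy; oscillations decay exponentially.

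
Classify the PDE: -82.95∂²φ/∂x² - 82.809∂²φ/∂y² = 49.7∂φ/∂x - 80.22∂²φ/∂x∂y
Rewriting in standard form: -82.95∂²φ/∂x² + 80.22∂²φ/∂x∂y - 82.809∂²φ/∂y² - 49.7∂φ/∂x = 0. A = -82.95, B = 80.22, C = -82.809. Discriminant B² - 4AC = -21040.7778. Since -21040.7778 < 0, elliptic.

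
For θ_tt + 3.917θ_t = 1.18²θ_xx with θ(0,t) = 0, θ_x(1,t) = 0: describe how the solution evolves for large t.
θ → 0. Damping (γ=3.917) dissipates energy; oscillations decay exponentially.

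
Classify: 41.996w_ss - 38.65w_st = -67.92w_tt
Rewriting in standard form: 41.996w_ss - 38.65w_st + 67.92w_tt = 0. Elliptic (discriminant = -9915.65078).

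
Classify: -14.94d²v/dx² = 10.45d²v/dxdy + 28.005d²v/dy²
Rewriting in standard form: -14.94d²v/dx² - 10.45d²v/dxdy - 28.005d²v/dy² = 0. Elliptic (discriminant = -1564.3763).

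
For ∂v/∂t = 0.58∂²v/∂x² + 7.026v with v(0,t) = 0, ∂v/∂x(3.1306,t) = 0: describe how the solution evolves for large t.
v grows unboundedly. Reaction dominates diffusion (r=7.026 > κπ²/(4L²)≈0.15); solution grows exponentially.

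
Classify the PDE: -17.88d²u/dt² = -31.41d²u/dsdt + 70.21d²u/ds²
Rewriting in standard form: -70.21d²u/ds² + 31.41d²u/dsdt - 17.88d²u/dt² = 0. A = -70.21, B = 31.41, C = -17.88. Discriminant B² - 4AC = -4034.8311. Since -4034.8311 < 0, elliptic.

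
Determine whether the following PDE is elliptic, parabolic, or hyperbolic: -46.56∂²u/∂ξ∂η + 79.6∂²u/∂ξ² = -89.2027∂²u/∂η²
Rewriting in standard form: 79.6∂²u/∂ξ² - 46.56∂²u/∂ξ∂η + 89.2027∂²u/∂η² = 0. Coefficients: A = 79.6, B = -46.56, C = 89.2027. B² - 4AC = -26234.30608, which is negative, so the equation is elliptic.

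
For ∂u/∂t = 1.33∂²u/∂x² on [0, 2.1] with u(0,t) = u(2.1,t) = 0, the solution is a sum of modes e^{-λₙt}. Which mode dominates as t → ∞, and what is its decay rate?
Eigenvalues: λₙ = 1.33n²π²/2.1².
First three modes:
  n=1: λ₁ = 1.33π²/2.1² ≈ 2.977
  n=2: λ₂ = 5.32π²/2.1² ≈ 11.906 (4× faster decay)
  n=3: λ₃ = 11.97π²/2.1² ≈ 26.789 (9× faster decay)
As t → ∞, higher modes decay exponentially faster. The n=1 mode dominates: u ~ c₁ sin(πx/2.1) e^{-λ₁t}.
Decay rate: λ₁ = 1.33π²/2.1² ≈ 2.977.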